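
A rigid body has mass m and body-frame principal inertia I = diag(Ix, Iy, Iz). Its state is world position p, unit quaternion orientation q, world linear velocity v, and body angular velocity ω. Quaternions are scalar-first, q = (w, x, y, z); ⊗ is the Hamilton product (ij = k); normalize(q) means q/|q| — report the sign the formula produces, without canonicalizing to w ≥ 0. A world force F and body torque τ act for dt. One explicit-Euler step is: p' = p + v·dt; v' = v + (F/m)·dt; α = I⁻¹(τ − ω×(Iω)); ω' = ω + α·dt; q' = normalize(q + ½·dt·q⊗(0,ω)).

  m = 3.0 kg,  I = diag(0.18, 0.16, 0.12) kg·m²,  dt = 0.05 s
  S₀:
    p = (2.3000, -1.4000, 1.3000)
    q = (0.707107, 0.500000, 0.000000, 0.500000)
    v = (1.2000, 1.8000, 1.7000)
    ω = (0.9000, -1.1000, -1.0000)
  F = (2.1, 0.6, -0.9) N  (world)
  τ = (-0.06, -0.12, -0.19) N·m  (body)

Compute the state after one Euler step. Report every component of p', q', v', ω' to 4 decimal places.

precession coupling ω×(Iω) = (-0.0440, -0.0540, 0.0198)
α = I⁻¹(τ − ω×Iω) = (-0.0889, -0.4125, -1.7483)
ω' = ω + α·dt = (0.8956, -1.1206, -1.0874)
q⊗(0,ω) = (0.0500000, 1.1863963, 0.1721823, -1.2571070)
updated quaternion q' = (0.7077, 0.5292, 0.0043, 0.4681)
a = (0.7000, 0.2000, -0.3000)
p + v·dt = (2.3600, -1.3100, 1.3850)
new velocity v' = (1.2350, 1.8100, 1.6850)

p' = (2.3600, -1.3100, 1.3850)
q' = (0.7077, 0.5292, 0.0043, 0.4681)
v' = (1.2350, 1.8100, 1.6850)
ω' = (0.8956, -1.1206, -1.0874)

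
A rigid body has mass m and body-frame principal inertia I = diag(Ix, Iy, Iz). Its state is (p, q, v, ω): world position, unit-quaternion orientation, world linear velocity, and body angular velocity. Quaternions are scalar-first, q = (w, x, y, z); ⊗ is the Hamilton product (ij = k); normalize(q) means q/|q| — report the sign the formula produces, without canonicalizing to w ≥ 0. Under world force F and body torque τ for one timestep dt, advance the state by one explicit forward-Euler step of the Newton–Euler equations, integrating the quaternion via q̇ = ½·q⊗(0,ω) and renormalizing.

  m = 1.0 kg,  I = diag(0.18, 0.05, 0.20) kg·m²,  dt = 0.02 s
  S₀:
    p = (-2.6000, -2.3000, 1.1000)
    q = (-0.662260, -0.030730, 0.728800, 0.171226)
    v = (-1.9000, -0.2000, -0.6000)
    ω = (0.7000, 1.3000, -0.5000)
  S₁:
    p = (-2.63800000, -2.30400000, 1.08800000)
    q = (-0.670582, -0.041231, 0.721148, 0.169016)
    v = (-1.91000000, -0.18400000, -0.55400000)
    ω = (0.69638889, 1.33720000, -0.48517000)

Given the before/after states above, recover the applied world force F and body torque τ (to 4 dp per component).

Δω = ω₁−ω₀ = (-0.00361111, 0.03720000, 0.01483000)
precession coupling = (-0.0975, 0.0070, -0.1183)
applied torque τ = (-0.1300, 0.1000, 0.0300)
velocity change Δv = (-0.01000000, 0.01600000, 0.04600000)
F = m·Δv/dt = (-0.5000, 0.8000, 2.3000)

F = (-0.5000, 0.8000, 2.3000)
τ = (-0.1300, 0.1000, 0.0300)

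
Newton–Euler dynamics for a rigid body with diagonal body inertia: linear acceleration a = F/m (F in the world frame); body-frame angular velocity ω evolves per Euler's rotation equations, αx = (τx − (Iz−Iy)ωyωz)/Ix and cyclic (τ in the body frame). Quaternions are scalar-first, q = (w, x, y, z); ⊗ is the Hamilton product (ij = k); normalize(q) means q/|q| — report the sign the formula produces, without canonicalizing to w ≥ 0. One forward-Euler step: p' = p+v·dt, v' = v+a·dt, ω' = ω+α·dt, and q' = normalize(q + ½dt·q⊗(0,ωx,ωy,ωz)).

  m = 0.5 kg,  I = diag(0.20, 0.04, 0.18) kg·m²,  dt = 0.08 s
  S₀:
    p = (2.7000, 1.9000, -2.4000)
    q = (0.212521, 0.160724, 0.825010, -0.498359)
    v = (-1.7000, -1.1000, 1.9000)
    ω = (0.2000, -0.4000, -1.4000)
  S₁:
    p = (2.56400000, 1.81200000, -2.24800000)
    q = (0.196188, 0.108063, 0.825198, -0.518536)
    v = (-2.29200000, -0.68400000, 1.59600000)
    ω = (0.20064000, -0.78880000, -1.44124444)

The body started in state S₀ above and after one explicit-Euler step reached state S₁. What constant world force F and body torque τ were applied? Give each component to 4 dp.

F = (-3.7000, 2.6000, -1.9000)
τ = (0.0800, -0.2000, -0.0800)

v₁ − v₀ = (-0.59200000, 0.41600000, -0.30400000)
F = m·Δv/dt = (-3.7000, 2.6000, -1.9000)
rate change Δω = (0.00064000, -0.38880000, -0.04124444)
gyro term ω₀×Iω₀ = (0.0784, -0.0056, 0.0128)
applied torque τ = (0.0800, -0.2000, -0.0800)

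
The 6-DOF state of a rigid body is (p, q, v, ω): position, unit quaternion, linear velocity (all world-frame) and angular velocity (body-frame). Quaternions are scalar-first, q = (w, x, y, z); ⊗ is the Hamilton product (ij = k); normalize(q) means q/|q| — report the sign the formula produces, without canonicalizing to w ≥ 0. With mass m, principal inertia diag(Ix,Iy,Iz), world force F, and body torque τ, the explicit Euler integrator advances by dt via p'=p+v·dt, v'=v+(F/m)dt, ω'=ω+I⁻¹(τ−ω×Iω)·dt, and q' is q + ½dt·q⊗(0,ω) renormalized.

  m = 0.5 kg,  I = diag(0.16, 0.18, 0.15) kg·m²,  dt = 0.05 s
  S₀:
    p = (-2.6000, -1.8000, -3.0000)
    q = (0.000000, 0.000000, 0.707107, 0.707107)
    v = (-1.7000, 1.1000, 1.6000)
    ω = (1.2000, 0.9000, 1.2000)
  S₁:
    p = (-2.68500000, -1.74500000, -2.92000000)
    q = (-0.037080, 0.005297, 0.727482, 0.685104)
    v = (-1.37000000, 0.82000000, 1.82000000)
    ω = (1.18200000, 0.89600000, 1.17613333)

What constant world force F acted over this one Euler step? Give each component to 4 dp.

F = (3.3000, -2.8000, 2.2000)

velocity change Δv = (0.33000000, -0.28000000, 0.22000000)
applied force F = (3.3000, -2.8000, 2.2000)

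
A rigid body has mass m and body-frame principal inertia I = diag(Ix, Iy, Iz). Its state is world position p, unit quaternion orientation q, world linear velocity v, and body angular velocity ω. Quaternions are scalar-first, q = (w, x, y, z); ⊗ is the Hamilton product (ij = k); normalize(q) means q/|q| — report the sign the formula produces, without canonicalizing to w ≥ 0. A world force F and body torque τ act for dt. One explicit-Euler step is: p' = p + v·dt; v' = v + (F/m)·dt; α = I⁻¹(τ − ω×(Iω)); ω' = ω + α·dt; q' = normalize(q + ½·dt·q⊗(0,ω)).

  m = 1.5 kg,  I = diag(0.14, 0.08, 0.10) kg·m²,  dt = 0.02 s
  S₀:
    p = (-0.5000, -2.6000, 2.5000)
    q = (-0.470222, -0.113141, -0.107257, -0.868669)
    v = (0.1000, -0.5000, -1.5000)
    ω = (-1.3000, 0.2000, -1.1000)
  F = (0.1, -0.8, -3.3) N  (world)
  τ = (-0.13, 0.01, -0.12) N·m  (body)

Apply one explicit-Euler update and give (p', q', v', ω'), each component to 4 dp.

α = I⁻¹(τ − ω×Iω) = (-0.8971, -0.5900, -1.3560)
ω' = ω + α·dt = (-1.3179, 0.1882, -1.1271)
2q̇ = q⊗(0,ω) = (-1.0811678, 0.9030051, 0.9107702, 0.3551819)
q' = normalize(q + ½dt·q⊗(0,ω)) = (-0.4810, -0.1041, -0.0981, -0.8650)
p + v·dt = (-0.4980, -2.6100, 2.4700)
new velocity v' = (0.1013, -0.5107, -1.5440)

p' = (-0.4980, -2.6100, 2.4700)
q' = (-0.4810, -0.1041, -0.0981, -0.8650)
v' = (0.1013, -0.5107, -1.5440)
ω' = (-1.3179, 0.1882, -1.1271)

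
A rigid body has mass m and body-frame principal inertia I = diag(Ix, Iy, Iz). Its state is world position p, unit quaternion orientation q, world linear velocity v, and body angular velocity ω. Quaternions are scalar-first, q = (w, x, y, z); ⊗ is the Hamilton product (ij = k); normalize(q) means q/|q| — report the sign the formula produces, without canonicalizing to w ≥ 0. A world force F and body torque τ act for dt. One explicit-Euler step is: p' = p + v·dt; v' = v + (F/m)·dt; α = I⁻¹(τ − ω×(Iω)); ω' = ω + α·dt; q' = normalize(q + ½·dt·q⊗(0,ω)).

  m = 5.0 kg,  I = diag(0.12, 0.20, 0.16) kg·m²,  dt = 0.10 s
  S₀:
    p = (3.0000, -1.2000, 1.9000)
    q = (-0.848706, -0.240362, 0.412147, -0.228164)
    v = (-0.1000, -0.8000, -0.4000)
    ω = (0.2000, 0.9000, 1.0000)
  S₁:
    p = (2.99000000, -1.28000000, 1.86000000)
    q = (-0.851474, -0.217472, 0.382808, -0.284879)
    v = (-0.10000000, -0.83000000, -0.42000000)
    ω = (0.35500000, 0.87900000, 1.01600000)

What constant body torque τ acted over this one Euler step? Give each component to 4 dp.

τ = (0.1500, -0.0500, 0.0400)

Δω = ω₁−ω₀ = (0.15500000, -0.02100000, 0.01600000)
ω₀×(Iω₀) = (-0.0360, -0.0080, 0.0144)
I·α + gyro = (0.1500, -0.0500, 0.0400)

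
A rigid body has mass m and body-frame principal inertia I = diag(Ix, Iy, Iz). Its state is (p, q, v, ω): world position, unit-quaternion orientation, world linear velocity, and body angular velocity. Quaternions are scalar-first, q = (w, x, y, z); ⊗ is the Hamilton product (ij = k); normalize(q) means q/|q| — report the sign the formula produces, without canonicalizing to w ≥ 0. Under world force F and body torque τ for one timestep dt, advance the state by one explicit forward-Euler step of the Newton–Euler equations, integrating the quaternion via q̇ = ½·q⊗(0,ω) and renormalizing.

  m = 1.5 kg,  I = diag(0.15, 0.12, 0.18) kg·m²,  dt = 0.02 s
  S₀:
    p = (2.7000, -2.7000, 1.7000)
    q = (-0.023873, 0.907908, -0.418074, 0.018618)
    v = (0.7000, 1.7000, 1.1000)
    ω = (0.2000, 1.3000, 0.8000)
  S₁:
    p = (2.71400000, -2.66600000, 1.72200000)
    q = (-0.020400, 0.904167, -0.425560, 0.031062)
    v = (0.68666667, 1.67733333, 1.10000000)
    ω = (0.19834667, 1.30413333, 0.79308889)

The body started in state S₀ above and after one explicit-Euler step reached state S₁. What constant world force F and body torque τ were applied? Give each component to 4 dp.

F = (-1.0000, -1.7000, 0.0000)
τ = (0.0500, 0.0200, -0.0700)

Δω = ω₁−ω₀ = (-0.00165333, 0.00413333, -0.00691111)
precession coupling = (0.0624, -0.0048, -0.0078)
I·α + gyro = (0.0500, 0.0200, -0.0700)
velocity change Δv = (-0.01333333, -0.02266667, 0.00000000)
m·(v₁−v₀)/dt = (-1.0000, -1.7000, 0.0000)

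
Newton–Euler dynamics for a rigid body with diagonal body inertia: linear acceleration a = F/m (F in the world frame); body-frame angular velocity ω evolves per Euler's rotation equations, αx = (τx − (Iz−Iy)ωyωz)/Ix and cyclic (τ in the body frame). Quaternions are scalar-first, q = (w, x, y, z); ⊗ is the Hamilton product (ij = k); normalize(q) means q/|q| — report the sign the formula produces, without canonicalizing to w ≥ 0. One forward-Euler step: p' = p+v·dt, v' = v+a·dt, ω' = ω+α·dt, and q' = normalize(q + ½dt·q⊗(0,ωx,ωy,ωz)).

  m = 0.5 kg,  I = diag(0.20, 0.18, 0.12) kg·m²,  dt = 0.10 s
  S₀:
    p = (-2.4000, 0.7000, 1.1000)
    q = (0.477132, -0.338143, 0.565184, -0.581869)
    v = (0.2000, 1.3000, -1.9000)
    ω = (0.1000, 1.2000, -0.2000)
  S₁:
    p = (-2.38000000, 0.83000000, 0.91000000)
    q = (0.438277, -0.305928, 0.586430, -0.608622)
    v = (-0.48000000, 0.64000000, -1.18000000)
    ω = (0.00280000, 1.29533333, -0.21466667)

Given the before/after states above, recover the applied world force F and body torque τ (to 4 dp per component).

F = (-3.4000, -3.3000, 3.6000)
τ = (-0.1800, 0.1700, -0.0200)

rate change Δω = (-0.09720000, 0.09533333, -0.01466667)
precession coupling = (0.0144, -0.0016, -0.0024)
applied torque τ = (-0.1800, 0.1700, -0.0200)
Δv = v₁−v₀ = (-0.68000000, -0.66000000, 0.72000000)
applied force F = (-3.4000, -3.3000, 3.6000)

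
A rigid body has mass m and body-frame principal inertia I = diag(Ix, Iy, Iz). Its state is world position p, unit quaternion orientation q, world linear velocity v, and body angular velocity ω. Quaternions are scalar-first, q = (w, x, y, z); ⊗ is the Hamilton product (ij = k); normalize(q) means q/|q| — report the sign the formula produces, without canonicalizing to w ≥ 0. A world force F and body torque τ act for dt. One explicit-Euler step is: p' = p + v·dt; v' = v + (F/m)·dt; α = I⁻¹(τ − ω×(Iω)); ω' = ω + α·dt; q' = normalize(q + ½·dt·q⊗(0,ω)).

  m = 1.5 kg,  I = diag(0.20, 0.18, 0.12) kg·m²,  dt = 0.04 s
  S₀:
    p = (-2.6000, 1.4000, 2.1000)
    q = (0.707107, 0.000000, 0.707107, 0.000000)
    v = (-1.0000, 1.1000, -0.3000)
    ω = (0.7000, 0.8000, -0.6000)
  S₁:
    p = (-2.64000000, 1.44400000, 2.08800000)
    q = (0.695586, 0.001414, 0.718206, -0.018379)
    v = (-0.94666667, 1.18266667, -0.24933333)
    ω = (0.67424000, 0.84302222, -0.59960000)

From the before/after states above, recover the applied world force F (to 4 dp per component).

F = (2.0000, 3.1000, 1.9000)

velocity change Δv = (0.05333333, 0.08266667, 0.05066667)
applied force F = (2.0000, 3.1000, 1.9000)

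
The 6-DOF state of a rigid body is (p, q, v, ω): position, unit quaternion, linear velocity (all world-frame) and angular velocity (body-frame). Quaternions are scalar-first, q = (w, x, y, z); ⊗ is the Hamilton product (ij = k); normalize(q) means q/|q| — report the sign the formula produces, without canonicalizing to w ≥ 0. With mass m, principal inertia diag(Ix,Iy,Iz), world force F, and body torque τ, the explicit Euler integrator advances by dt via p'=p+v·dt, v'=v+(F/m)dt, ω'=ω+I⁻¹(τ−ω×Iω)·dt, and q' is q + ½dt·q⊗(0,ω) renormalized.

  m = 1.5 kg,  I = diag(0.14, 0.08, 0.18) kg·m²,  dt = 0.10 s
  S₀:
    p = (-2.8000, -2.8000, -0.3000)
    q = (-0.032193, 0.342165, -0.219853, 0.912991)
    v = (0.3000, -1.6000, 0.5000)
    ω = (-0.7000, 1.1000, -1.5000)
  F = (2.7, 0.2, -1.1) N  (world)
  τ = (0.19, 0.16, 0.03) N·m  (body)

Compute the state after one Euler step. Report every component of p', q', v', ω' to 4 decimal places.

p' = (-2.7700, -2.9600, -0.2500)
q' = (0.0601, 0.3080, -0.2268, 0.9220)
v' = (0.4800, -1.5867, 0.4267)
ω' = (-0.4464, 1.3525, -1.5090)

(τ − ω×Iω)/I = (2.5357, 2.5250, -0.0900)
new body rate ω' = (-0.4464, 1.3525, -1.5090)
q⊗(0,ω) = (1.8508403, -0.6519755, -0.1612585, 0.2707739)
q' = normalize(q + ½dt·q⊗(0,ω)) = (0.0601, 0.3080, -0.2268, 0.9220)
new position p' = (-2.7700, -2.9600, -0.2500)
new velocity v' = (0.4800, -1.5867, 0.4267)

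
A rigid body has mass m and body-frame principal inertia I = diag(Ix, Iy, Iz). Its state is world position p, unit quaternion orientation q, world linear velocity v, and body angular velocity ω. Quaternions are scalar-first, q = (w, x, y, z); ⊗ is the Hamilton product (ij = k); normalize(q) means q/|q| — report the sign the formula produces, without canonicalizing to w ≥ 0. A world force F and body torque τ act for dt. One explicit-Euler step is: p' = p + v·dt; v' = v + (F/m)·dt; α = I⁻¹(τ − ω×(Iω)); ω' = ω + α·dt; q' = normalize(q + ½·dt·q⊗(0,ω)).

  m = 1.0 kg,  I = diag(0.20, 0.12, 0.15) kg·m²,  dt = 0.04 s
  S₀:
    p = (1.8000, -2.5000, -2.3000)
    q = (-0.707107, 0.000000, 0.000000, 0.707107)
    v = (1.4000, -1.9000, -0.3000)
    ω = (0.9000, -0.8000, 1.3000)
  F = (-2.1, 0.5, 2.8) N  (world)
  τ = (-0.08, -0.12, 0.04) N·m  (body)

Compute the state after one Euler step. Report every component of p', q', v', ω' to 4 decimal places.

linear accel F/m = (-2.1000, 0.5000, 2.8000)
p' = p + v·dt = (1.8560, -2.5760, -2.3120)
new velocity v' = (1.3160, -1.8800, -0.1880)
α = I⁻¹(τ − ω×Iω) = (-0.2440, -1.4875, -0.1173)
ω' = ω + α·dt = (0.8902, -0.8595, 1.2953)
2q̇ = q⊗(0,ω) = (-0.9192391, -0.0707107, 1.2020819, -0.9192391)
q' = normalize(q + ½dt·q⊗(0,ω)) = (-0.7250, -0.0014, 0.0240, 0.6883)

p' = (1.8560, -2.5760, -2.3120)
q' = (-0.7250, -0.0014, 0.0240, 0.6883)
v' = (1.3160, -1.8800, -0.1880)
ω' = (0.8902, -0.8595, 1.2953)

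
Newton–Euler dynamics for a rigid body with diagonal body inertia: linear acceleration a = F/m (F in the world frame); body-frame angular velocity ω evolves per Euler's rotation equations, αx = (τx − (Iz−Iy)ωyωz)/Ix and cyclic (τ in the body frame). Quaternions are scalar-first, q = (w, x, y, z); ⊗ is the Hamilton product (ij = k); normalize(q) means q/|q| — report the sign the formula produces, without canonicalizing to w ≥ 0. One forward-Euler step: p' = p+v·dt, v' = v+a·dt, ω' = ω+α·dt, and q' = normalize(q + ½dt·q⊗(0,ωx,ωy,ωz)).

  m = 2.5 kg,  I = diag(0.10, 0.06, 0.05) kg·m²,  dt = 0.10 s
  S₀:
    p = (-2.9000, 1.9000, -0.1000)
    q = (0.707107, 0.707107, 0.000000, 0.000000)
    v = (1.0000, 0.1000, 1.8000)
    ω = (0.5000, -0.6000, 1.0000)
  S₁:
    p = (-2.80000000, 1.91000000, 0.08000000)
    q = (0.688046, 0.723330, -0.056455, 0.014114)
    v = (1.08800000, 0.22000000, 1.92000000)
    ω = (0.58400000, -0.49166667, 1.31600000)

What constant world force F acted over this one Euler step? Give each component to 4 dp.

F = (2.2000, 3.0000, 3.0000)

Δv = v₁−v₀ = (0.08800000, 0.12000000, 0.12000000)
m·(v₁−v₀)/dt = (2.2000, 3.0000, 3.0000)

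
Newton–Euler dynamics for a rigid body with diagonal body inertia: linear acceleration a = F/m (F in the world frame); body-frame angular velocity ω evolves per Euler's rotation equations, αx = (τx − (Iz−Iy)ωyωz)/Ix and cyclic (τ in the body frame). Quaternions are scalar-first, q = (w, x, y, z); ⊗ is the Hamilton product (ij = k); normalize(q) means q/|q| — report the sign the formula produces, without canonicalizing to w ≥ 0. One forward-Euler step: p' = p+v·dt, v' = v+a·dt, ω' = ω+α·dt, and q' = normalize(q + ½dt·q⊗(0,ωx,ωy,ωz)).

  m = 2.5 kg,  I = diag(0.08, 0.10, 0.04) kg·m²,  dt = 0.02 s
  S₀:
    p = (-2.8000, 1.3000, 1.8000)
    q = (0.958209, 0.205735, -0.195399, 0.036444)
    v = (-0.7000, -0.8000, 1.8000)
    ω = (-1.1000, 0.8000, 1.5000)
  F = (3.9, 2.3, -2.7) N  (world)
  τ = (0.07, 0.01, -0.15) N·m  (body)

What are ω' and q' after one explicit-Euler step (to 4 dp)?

ω' = (-1.0645, 0.8152, 1.4338)
q' = (0.9613, 0.1919, -0.1912, 0.0503)

ω×(Iω) gyroscopic = (-0.0720, -0.0660, -0.0176)
α = I⁻¹(τ − ω×Iω) = (1.7750, 0.7600, -3.3100)
ω + α·dt = (-1.0645, 0.8152, 1.4338)
2q̇ = q⊗(0,ω) = (0.3279617, -1.3762836, 0.4178763, 1.3869626)
updated quaternion q' = (0.9613, 0.1919, -0.1912, 0.0503)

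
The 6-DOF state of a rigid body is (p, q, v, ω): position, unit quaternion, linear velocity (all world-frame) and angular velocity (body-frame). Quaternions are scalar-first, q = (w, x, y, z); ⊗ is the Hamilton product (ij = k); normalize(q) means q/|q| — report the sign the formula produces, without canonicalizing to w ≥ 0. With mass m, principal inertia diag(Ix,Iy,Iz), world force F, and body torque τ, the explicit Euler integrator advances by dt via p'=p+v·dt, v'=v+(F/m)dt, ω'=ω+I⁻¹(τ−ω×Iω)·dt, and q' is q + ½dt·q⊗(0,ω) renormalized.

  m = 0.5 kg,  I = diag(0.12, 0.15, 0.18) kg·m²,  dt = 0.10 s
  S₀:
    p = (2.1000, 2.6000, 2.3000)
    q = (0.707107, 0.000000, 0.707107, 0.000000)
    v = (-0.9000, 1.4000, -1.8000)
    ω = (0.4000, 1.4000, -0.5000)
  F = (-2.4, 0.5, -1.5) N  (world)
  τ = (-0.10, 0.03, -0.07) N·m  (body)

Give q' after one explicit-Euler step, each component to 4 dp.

q' = (0.6557, -0.0035, 0.7544, -0.0317)

2q̇ = q⊗(0,ω) = (-0.9899498, -0.0707107, 0.9899498, -0.6363963)
q + ½dt·q⊗(0,ω), renormalized = (0.6557, -0.0035, 0.7544, -0.0317)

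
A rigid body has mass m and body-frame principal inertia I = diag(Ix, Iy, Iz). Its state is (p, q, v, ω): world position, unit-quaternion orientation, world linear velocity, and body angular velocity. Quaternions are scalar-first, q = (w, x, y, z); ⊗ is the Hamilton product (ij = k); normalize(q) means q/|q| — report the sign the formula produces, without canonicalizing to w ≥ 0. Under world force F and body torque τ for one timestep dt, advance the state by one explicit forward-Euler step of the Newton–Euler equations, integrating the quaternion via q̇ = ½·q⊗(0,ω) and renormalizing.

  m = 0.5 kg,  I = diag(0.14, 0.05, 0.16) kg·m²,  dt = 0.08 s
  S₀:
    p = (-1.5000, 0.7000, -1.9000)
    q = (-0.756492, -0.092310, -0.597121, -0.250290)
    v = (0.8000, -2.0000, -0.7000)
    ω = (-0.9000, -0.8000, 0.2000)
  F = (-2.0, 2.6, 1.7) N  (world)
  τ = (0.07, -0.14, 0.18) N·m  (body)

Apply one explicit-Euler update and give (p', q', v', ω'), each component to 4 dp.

α = I⁻¹(τ − ω×Iω) = (0.6257, -2.8720, 1.5300)
ω' = ω + α·dt = (-0.8499, -1.0298, 0.3224)
q⊗(0,ω) = (-0.5107178, 0.3611866, 0.8489166, -0.6148593)
updated quaternion q' = (-0.7760, -0.0778, -0.5625, -0.2746)
linear accel F/m = (-4.0000, 5.2000, 3.4000)
new position p' = (-1.4360, 0.5400, -1.9560)
new velocity v' = (0.4800, -1.5840, -0.4280)

p' = (-1.4360, 0.5400, -1.9560)
q' = (-0.7760, -0.0778, -0.5625, -0.2746)
v' = (0.4800, -1.5840, -0.4280)
ω' = (-0.8499, -1.0298, 0.3224)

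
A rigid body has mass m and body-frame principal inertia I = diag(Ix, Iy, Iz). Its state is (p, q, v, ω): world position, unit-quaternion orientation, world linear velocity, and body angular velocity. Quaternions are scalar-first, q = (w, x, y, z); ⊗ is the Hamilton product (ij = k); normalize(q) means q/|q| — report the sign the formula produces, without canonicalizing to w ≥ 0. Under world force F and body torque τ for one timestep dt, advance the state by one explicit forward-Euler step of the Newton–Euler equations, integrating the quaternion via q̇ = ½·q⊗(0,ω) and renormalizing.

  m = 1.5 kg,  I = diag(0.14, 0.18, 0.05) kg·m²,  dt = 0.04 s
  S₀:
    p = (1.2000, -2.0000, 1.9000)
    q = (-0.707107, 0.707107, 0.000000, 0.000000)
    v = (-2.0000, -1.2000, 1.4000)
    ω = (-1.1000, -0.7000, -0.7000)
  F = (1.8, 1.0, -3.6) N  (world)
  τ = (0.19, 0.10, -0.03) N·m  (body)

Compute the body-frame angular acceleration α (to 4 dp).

gyro term ω×Iω = (-0.0637, 0.0693, 0.0308)
α = I⁻¹(τ − ω×Iω) = (1.8121, 0.1706, -1.2160)

α = (1.8121, 0.1706, -1.2160)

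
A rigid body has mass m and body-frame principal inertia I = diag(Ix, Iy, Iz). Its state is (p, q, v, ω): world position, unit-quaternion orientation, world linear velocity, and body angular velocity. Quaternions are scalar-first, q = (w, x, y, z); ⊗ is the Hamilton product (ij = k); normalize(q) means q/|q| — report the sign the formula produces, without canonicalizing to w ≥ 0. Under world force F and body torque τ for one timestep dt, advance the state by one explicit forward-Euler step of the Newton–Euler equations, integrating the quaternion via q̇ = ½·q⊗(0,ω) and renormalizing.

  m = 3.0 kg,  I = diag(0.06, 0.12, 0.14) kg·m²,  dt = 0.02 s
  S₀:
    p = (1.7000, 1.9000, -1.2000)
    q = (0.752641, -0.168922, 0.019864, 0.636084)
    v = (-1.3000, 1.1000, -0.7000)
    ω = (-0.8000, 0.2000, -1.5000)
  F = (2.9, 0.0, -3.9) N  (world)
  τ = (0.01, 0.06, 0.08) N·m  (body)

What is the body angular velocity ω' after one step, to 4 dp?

ω' = (-0.7947, 0.2260, -1.4872)

angular accel α = (0.2667, 1.3000, 0.6400)
ω + α·dt = (-0.7947, 0.2260, -1.4872)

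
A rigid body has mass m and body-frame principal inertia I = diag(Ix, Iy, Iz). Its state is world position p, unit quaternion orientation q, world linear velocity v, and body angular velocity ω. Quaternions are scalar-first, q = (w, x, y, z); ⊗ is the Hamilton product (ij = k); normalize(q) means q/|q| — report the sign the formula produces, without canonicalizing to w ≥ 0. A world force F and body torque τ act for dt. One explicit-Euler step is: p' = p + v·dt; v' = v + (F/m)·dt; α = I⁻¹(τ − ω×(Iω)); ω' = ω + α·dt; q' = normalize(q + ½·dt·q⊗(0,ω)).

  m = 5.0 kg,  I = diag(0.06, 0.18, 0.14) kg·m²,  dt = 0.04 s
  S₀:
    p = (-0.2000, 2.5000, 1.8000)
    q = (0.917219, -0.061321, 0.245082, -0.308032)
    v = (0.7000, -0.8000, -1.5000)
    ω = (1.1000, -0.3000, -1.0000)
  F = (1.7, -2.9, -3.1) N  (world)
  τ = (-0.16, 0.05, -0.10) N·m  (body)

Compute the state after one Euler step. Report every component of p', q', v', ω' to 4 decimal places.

precession coupling ω×(Iω) = (-0.0120, 0.0880, -0.0396)
(τ − ω×Iω)/I = (-2.4667, -0.2111, -0.4314)
ω + α·dt = (1.0013, -0.3084, -1.0173)
2q̇ = q⊗(0,ω) = (-0.1670543, 0.6714493, -0.6753219, -1.1684129)
q + ½dt·q⊗(0,ω), renormalized = (0.9135, -0.0479, 0.2315, -0.3312)
a = F/m = (0.3400, -0.5800, -0.6200)
p' = p + v·dt = (-0.1720, 2.4680, 1.7400)
v' = v + a·dt = (0.7136, -0.8232, -1.5248)

p' = (-0.1720, 2.4680, 1.7400)
q' = (0.9135, -0.0479, 0.2315, -0.3312)
v' = (0.7136, -0.8232, -1.5248)
ω' = (1.0013, -0.3084, -1.0173)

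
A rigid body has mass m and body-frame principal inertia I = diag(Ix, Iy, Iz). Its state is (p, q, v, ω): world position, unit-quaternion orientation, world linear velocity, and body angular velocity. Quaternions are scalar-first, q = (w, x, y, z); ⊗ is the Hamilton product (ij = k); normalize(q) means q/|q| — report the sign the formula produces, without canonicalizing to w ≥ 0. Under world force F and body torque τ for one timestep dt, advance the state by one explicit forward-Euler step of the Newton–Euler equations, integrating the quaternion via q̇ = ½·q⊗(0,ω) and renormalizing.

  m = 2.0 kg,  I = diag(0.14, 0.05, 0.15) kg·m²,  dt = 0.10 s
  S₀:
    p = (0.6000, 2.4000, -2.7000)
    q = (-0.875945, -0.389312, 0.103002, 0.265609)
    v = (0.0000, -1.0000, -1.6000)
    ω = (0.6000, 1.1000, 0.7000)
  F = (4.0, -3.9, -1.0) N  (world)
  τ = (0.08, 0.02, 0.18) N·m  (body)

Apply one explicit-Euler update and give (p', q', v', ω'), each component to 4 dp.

gyro term ω×Iω = (0.0770, -0.0042, -0.0594)
α = I⁻¹(τ − ω×Iω) = (0.0214, 0.4840, 1.5960)
new body rate ω' = (0.6021, 1.1484, 0.8596)
q⊗(0,ω) = (-0.0656413, -0.7456355, -0.5316557, -1.1032059)
q' = normalize(q + ½dt·q⊗(0,ω)) = (-0.8770, -0.4255, 0.0762, 0.2099)
new position p' = (0.6000, 2.3000, -2.8600)
v' = v + a·dt = (0.2000, -1.1950, -1.6500)

p' = (0.6000, 2.3000, -2.8600)
q' = (-0.8770, -0.4255, 0.0762, 0.2099)
v' = (0.2000, -1.1950, -1.6500)
ω' = (0.6021, 1.1484, 0.8596)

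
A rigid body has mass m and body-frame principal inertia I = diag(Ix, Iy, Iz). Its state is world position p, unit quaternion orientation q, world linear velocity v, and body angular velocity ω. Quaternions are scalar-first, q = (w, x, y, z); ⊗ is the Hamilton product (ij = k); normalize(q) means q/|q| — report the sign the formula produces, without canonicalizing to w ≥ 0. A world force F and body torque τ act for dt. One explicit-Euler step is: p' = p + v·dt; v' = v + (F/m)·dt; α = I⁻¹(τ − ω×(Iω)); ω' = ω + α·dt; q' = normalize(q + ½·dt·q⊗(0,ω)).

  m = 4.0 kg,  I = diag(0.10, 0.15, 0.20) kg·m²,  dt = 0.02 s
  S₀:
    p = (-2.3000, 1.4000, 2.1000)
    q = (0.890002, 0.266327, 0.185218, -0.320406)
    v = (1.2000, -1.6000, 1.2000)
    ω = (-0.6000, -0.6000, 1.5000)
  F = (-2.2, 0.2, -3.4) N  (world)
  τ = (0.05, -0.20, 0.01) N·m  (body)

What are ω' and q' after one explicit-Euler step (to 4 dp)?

ω' = (-0.5810, -0.6387, 1.4992)
q' = (0.8974, 0.2618, 0.1778, -0.3075)

precession coupling ω×(Iω) = (-0.0450, 0.0900, 0.0180)
α = I⁻¹(τ − ω×Iω) = (0.9500, -1.9333, -0.0400)
ω + α·dt = (-0.5810, -0.6387, 1.4992)
Hamilton product q⊗(0,ω) = (0.7515360, -0.4484178, -0.7412481, 1.2863376)
q + ½dt·q⊗(0,ω), renormalized = (0.8974, 0.2618, 0.1778, -0.3075)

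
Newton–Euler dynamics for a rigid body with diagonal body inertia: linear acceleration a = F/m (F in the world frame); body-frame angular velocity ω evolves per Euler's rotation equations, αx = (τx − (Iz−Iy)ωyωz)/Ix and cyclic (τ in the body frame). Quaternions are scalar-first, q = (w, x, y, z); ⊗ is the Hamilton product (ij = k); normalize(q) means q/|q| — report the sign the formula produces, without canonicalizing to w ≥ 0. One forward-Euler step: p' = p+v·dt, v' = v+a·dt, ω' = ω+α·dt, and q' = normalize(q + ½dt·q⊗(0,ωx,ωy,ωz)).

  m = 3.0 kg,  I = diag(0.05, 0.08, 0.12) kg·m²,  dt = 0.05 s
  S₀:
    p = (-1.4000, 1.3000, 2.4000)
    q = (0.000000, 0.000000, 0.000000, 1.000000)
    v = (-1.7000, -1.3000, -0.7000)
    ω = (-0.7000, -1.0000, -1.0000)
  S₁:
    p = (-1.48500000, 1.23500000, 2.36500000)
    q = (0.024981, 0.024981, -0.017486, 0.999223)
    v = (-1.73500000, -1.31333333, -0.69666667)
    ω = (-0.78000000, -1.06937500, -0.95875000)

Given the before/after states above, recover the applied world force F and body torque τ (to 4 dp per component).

F = (-2.1000, -0.8000, 0.2000)
τ = (-0.0400, -0.1600, 0.1200)

ω₁ − ω₀ = (-0.08000000, -0.06937500, 0.04125000)
precession coupling = (0.0400, -0.0490, 0.0210)
τ = I·(Δω/dt) + ω₀×(Iω₀) = (-0.0400, -0.1600, 0.1200)
velocity change Δv = (-0.03500000, -0.01333333, 0.00333333)
applied force F = (-2.1000, -0.8000, 0.2000)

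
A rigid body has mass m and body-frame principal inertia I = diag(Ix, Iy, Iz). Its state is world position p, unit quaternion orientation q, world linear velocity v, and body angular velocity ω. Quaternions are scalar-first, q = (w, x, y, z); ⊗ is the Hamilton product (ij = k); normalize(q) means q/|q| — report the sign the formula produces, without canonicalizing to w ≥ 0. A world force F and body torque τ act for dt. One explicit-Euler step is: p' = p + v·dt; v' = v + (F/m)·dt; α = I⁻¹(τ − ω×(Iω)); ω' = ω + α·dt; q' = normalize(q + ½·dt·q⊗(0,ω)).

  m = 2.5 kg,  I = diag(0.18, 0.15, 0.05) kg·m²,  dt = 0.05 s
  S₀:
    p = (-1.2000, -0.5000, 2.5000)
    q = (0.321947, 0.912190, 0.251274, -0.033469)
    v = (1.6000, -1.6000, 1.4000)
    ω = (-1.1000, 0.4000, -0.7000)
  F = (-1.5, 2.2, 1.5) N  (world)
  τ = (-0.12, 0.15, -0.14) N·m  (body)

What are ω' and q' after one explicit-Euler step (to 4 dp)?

ω' = (-1.1411, 0.4166, -0.8532)
q' = (0.3437, 0.8988, 0.2712, -0.0231)

gyro term ω×Iω = (0.0280, 0.1001, 0.0132)
(τ − ω×Iω)/I = (-0.8222, 0.3327, -3.0640)
new body rate ω' = (-1.1411, 0.4166, -0.8532)
Hamilton product q⊗(0,ω) = (0.8794711, -0.5166459, 0.8041277, 0.4159145)
updated quaternion q' = (0.3437, 0.8988, 0.2712, -0.0231)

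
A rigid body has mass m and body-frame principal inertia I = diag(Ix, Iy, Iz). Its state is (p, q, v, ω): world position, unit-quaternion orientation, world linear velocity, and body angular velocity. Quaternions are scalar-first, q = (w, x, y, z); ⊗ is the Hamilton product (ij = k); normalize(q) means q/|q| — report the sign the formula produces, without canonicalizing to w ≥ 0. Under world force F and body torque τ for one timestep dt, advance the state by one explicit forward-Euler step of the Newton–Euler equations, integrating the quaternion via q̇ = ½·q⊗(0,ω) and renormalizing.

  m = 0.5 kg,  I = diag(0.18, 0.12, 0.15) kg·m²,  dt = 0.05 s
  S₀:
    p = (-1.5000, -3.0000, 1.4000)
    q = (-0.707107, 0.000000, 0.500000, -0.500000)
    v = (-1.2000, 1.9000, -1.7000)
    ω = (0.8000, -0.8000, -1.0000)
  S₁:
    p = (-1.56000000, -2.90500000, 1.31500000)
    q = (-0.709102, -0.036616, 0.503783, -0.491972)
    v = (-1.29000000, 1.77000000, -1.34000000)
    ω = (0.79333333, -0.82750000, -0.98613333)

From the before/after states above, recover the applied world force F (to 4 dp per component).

F = (-0.9000, -1.3000, 3.6000)

velocity change Δv = (-0.09000000, -0.13000000, 0.36000000)
m·(v₁−v₀)/dt = (-0.9000, -1.3000, 3.6000)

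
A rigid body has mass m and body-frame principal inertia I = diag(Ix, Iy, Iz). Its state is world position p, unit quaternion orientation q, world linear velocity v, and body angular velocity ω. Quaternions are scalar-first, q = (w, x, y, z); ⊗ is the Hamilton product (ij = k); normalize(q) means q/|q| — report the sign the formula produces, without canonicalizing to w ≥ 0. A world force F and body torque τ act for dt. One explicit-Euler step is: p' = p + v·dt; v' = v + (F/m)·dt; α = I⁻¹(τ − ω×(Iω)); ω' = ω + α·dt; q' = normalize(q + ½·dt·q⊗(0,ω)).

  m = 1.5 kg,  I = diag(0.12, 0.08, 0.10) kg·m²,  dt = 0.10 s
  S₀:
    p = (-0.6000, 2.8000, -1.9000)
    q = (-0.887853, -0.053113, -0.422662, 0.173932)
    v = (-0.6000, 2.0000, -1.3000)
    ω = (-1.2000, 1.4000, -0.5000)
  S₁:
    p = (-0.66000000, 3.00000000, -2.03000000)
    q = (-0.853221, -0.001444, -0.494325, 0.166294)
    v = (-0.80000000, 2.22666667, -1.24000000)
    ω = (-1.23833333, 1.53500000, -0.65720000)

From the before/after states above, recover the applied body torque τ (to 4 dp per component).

ω₁ − ω₀ = (-0.03833333, 0.13500000, -0.15720000)
precession coupling = (-0.0140, 0.0120, 0.0672)
applied torque τ = (-0.0600, 0.1200, -0.0900)

τ = (-0.0600, 0.1200, -0.0900)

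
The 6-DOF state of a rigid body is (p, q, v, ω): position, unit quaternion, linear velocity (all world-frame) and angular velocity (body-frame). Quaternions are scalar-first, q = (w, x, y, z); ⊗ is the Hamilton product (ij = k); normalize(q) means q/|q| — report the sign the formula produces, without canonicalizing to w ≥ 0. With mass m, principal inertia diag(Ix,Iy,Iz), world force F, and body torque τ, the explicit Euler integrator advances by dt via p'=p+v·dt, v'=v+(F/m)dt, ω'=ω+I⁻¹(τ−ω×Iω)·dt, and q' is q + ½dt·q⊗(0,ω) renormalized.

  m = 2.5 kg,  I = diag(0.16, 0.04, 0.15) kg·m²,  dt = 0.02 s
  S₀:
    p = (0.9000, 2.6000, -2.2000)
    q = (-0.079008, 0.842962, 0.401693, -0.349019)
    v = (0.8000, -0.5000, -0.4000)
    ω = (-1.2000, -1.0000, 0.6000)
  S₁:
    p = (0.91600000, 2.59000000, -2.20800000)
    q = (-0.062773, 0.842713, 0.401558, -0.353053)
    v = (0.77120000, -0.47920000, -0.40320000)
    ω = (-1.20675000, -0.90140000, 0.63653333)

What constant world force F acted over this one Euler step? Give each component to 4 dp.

F = (-3.6000, 2.6000, -0.4000)

Δv = v₁−v₀ = (-0.02880000, 0.02080000, -0.00320000)
F = m·Δv/dt = (-3.6000, 2.6000, -0.4000)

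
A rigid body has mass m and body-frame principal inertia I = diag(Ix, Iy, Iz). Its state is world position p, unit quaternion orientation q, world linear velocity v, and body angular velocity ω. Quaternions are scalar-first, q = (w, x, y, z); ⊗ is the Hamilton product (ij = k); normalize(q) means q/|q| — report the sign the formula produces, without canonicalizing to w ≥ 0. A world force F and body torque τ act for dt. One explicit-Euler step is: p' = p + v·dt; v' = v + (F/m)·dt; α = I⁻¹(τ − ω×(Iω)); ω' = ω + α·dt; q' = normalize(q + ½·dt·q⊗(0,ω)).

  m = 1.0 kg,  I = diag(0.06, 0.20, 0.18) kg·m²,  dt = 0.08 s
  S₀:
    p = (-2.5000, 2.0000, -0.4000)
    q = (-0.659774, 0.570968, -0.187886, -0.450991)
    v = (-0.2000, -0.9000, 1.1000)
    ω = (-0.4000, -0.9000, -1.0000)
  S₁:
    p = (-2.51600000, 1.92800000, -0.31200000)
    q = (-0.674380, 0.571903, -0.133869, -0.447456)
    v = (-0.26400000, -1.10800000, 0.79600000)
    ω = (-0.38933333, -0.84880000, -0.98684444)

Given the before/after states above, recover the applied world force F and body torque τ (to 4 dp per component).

F = (-0.8000, -2.6000, -3.8000)
τ = (-0.0100, 0.0800, 0.0800)

Δω = ω₁−ω₀ = (0.01066667, 0.05120000, 0.01315556)
precession coupling = (-0.0180, -0.0480, 0.0504)
τ = I·(Δω/dt) + ω₀×(Iω₀) = (-0.0100, 0.0800, 0.0800)
v₁ − v₀ = (-0.06400000, -0.20800000, -0.30400000)
F = m·Δv/dt = (-0.8000, -2.6000, -3.8000)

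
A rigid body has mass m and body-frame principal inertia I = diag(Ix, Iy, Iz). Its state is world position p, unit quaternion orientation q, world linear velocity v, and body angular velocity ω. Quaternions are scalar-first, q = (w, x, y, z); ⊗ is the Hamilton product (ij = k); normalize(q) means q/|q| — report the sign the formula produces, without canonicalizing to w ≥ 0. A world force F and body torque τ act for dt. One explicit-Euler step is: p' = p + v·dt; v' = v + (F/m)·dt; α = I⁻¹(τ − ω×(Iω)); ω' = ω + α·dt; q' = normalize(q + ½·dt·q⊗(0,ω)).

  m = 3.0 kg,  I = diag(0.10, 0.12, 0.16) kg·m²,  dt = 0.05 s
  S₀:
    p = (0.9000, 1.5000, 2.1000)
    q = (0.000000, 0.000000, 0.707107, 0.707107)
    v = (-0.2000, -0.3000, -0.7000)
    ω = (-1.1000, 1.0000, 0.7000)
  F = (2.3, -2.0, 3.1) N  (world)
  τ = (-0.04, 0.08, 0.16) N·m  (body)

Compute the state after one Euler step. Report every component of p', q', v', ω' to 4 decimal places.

p' = (0.8900, 1.4850, 2.0650)
q' = (-0.0300, -0.0053, 0.6871, 0.7259)
v' = (-0.1617, -0.3333, -0.6483)
ω' = (-1.1340, 1.0141, 0.7569)

linear accel F/m = (0.7667, -0.6667, 1.0333)
new position p' = (0.8900, 1.4850, 2.0650)
new velocity v' = (-0.1617, -0.3333, -0.6483)
angular accel α = (-0.6800, 0.2817, 1.1375)
ω' = ω + α·dt = (-1.1340, 1.0141, 0.7569)
q⊗(0,ω) = (-1.2020819, -0.2121321, -0.7778177, 0.7778177)
q + ½dt·q⊗(0,ω), renormalized = (-0.0300, -0.0053, 0.6871, 0.7259)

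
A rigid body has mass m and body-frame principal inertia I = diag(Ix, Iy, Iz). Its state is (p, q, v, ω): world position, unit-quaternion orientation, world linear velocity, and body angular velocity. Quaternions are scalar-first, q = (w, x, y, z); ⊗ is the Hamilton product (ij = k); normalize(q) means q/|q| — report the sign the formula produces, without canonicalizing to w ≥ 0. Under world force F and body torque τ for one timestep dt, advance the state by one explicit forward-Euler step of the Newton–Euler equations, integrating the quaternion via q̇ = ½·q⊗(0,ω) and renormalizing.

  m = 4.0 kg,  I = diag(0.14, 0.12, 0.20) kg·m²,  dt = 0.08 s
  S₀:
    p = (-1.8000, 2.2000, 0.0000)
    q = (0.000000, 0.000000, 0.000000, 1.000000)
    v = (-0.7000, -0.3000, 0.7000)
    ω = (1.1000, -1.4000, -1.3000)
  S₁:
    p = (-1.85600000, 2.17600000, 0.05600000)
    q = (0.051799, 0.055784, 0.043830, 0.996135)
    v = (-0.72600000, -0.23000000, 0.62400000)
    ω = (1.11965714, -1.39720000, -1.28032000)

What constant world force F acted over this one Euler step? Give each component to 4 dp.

Δv = v₁−v₀ = (-0.02600000, 0.07000000, -0.07600000)
applied force F = (-1.3000, 3.5000, -3.8000)

F = (-1.3000, 3.5000, -3.8000)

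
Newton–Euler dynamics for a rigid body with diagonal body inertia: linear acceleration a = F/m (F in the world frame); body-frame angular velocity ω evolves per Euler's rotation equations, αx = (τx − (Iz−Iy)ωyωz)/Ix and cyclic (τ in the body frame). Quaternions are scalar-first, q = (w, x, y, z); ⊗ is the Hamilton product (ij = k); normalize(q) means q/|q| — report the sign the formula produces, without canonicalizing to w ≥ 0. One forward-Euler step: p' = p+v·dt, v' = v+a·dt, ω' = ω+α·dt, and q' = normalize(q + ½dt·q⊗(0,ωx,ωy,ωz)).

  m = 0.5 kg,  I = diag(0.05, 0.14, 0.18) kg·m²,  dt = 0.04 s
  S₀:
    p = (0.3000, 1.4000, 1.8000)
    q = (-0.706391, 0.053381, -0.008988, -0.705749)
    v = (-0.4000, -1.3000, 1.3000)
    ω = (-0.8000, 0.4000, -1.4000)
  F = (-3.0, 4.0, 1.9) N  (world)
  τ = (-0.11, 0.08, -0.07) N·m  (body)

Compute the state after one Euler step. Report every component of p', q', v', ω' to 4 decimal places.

p' = (0.2840, 1.3480, 1.8520)
q' = (-0.7248, 0.0705, -0.0019, -0.6853)
v' = (-0.6400, -0.9800, 1.4520)
ω' = (-0.8701, 0.4645, -1.4092)

p + v·dt = (0.2840, 1.3480, 1.8520)
v' = v + a·dt = (-0.6400, -0.9800, 1.4520)
gyro term ω×Iω = (-0.0224, -0.1456, -0.0288)
angular accel α = (-1.7520, 1.6114, -0.2289)
ω + α·dt = (-0.8701, 0.4645, -1.4092)
2q̇ = q⊗(0,ω) = (-0.9417486, 0.8599956, 0.3567762, 1.0031094)
updated quaternion q' = (-0.7248, 0.0705, -0.0019, -0.6853)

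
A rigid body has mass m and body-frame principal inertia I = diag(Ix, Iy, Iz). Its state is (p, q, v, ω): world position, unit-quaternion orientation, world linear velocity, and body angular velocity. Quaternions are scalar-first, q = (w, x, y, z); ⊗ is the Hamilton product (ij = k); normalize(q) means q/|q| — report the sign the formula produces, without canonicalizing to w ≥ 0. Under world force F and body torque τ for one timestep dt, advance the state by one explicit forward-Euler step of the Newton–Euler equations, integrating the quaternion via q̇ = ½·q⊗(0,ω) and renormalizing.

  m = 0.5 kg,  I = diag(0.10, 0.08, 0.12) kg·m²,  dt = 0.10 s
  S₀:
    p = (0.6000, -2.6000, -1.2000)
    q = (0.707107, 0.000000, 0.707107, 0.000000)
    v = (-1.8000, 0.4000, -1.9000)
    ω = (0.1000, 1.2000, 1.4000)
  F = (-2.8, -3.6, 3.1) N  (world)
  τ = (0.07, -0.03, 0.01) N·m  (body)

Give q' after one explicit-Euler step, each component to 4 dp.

q' = (0.6619, 0.0528, 0.7464, 0.0458)

q⊗(0,ω) = (-0.8485284, 1.0606605, 0.8485284, 0.9192391)
q' = normalize(q + ½dt·q⊗(0,ω)) = (0.6619, 0.0528, 0.7464, 0.0458)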